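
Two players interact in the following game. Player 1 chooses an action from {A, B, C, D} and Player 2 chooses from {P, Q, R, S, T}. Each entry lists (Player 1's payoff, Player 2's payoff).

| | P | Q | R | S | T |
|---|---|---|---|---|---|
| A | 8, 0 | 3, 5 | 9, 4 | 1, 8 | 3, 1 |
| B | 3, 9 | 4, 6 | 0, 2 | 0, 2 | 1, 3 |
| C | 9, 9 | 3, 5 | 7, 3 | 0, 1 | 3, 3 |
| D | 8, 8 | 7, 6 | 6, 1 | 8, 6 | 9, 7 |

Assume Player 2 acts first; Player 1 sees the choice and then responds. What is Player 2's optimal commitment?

P

Backward induction with Player 2 moving first.
- P: Player 1 compares 8, 3, 9, 8 and picks C; Player 2 would get 9.
- Q: Player 1 compares 3, 4, 3, 7 and picks D; Player 2 would get 6.
- R: Player 1 compares 9, 0, 7, 6 and picks A; Player 2 would get 4.
- S: Player 1 compares 1, 0, 0, 8 and picks D; Player 2 would get 6.
- T: Player 1 compares 3, 1, 3, 9 and picks D; Player 2 would get 7.
Among 9, 6, 4, 6, 7, the best is 9 at P. Subgame-perfect outcome: (C, P) with payoffs (9, 9).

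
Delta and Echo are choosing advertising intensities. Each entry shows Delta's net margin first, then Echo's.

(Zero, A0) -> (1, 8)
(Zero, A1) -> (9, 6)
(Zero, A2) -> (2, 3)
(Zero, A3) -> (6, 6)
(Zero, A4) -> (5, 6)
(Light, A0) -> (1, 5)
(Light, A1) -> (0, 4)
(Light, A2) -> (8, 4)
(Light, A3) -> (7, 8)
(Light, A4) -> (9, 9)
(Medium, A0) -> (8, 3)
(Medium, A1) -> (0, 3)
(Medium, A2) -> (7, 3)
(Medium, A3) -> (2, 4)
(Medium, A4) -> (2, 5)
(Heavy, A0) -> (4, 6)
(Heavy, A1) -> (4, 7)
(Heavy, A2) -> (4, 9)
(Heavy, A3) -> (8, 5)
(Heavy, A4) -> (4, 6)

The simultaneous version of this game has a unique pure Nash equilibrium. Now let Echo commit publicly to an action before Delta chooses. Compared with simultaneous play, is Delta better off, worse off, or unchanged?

unchanged

Work backward from Delta's decision.
- A0 → Delta plays Medium (best of 1, 1, 8, 4); Echo gets 3.
- A1 → Delta plays Zero (best of 9, 0, 0, 4); Echo gets 6.
- A2 → Delta plays Light (best of 2, 8, 7, 4); Echo gets 4.
- A3 → Delta plays Heavy (best of 6, 7, 2, 8); Echo gets 5.
- A4 → Delta plays Light (best of 5, 9, 2, 4); Echo gets 9.
Among 3, 6, 4, 5, 9, the best is 9 at A4. Subgame-perfect outcome: (Light, A4) with payoffs (9, 9).
Now find the simultaneous Nash equilibrium.
Delta's best replies: A0→Medium; A1→Zero; A2→Light; A3→Heavy; A4→Light.
Echo's best replies: Zero→A0; Light→A4; Medium→A4; Heavy→A2.
Only (Light, A4) has each player best-responding; Nash payoffs (9, 9).
Delta earns 9 sequentially versus 9 at the Nash outcome: unchanged.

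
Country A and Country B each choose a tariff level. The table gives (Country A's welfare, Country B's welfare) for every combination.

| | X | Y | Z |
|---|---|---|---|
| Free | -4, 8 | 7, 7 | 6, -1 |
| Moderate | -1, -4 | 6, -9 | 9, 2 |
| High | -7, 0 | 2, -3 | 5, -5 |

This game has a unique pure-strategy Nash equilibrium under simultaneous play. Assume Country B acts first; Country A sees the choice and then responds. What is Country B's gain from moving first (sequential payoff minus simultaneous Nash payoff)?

5

Backward induction with Country B moving first.
- X: Country A compares -4, -1, -7 and picks Moderate; Country B would get -4.
- Y: Country A compares 7, 6, 2 and picks Free; Country B would get 7.
- Z: Country A compares 6, 9, 5 and picks Moderate; Country B would get 2.
Maximizing over -4, 7, 2, Country B chooses Y. Subgame-perfect outcome: (Free, Y) with payoffs (7, 7).
For the simultaneous game, intersect best replies.
Country A's best replies: X→Moderate; Y→Free; Z→Moderate.
Country B's best replies: Free→X; Moderate→Z; High→X.
Only (Moderate, Z) has each player best-responding; Nash payoffs (9, 2).
Country B's commitment gain: 7 − 2 = 5.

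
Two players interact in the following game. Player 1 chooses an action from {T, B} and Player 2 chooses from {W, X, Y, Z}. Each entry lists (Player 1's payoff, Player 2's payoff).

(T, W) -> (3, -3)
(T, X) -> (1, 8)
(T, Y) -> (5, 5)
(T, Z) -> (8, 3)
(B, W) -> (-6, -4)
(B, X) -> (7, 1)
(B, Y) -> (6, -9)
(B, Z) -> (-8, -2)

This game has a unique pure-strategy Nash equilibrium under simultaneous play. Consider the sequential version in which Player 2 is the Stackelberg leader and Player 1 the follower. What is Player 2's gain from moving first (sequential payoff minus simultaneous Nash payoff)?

2

Player 1 best-responds to each possible Player 2 move:
- W: Player 1 compares 3, -6 and picks T; Player 2 would get -3.
- X: Player 1 compares 1, 7 and picks B; Player 2 would get 1.
- Y: Player 1 compares 5, 6 and picks B; Player 2 would get -9.
- Z: Player 1 compares 8, -8 and picks T; Player 2 would get 3.
Maximizing over -3, 1, -9, 3, Player 2 chooses Z. Subgame-perfect outcome: (T, Z) with payoffs (8, 3).
For the simultaneous game, intersect best replies.
Player 1's best replies: W→T; X→B; Y→B; Z→T.
Player 2's best replies: T→X; B→X.
Only (B, X) has each player best-responding; Nash payoffs (7, 1).
Player 2's commitment gain: 3 − 1 = 2.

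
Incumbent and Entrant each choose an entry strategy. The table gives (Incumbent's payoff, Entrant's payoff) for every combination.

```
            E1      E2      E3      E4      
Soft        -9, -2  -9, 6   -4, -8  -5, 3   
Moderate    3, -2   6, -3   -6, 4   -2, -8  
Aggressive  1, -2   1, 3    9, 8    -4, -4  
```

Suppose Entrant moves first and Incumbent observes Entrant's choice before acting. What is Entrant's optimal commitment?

Incumbent best-responds to each possible Entrant move:
- E1: Incumbent compares -9, 3, 1 and picks Moderate; Entrant would get -2.
- E2: Incumbent compares -9, 6, 1 and picks Moderate; Entrant would get -3.
- E3: Incumbent compares -4, -6, 9 and picks Aggressive; Entrant would get 8.
- E4: Incumbent compares -5, -2, -4 and picks Moderate; Entrant would get -8.
Maximizing over -2, -3, 8, -8, Entrant chooses E3. Subgame-perfect outcome: (Aggressive, E3) with payoffs (9, 8).

E3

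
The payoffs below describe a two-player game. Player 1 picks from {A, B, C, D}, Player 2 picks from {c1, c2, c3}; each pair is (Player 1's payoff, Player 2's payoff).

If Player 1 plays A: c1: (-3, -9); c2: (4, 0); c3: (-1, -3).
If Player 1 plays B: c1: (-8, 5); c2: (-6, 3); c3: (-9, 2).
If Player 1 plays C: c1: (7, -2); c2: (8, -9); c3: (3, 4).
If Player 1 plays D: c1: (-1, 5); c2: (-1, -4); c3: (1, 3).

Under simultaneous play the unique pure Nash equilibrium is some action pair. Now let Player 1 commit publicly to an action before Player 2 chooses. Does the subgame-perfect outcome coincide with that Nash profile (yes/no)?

Backward induction with Player 1 moving first.
- A: BR = c2, leader payoff 4.
- B: BR = c1, leader payoff -8.
- C: BR = c3, leader payoff 3.
- D: BR = c1, leader payoff -1.
Player 1's induced payoffs are 4, -8, 3, -1, so Player 1 commits to A. Subgame-perfect outcome: (A, c2) with payoffs (4, 0).
Under simultaneous play:
Player 1's best replies: c1→C; c2→C; c3→C.
Player 2's best replies: A→c2; B→c1; C→c3; D→c1.
The unique mutual best reply is (C, c3), giving (3, 4).
Sequential outcome (A, c2) differs from the Nash profile (C, c3).

no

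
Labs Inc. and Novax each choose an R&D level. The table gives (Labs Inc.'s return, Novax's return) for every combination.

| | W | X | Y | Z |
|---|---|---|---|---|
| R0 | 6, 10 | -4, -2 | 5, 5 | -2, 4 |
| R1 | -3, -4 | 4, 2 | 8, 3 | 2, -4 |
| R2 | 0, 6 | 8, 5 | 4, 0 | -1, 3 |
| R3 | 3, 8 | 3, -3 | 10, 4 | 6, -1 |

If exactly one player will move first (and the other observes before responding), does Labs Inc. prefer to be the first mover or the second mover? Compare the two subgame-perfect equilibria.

first

If Labs Inc. leads: Novax's best replies are R0→W, R1→Y, R2→W, R3→W; Labs Inc.'s induced payoffs 6, 8, 0, 3; outcome (R1, Y), payoffs (8, 3).
If Novax leads: Labs Inc.'s best replies are W→R0, X→R2, Y→R3, Z→R3; Novax's induced payoffs 10, 5, 4, -1; outcome (R0, W), payoffs (6, 10).
Labs Inc. gets 8 moving first and 6 moving second, so Labs Inc. prefers to move first.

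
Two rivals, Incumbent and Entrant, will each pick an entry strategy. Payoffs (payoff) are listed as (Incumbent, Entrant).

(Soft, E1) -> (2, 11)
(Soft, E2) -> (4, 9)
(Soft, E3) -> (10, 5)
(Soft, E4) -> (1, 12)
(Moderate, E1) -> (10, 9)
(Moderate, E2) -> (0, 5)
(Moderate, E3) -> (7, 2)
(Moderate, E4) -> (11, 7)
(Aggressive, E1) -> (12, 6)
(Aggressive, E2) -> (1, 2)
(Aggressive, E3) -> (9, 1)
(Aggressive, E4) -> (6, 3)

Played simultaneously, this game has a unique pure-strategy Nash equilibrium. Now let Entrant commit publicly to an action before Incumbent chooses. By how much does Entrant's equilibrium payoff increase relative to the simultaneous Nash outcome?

Solve by backward induction (Entrant leads).
- E1: Incumbent compares 2, 10, 12 and picks Aggressive; Entrant would get 6.
- E2: Incumbent compares 4, 0, 1 and picks Soft; Entrant would get 9.
- E3: Incumbent compares 10, 7, 9 and picks Soft; Entrant would get 5.
- E4: Incumbent compares 1, 11, 6 and picks Moderate; Entrant would get 7.
Maximizing over 6, 9, 5, 7, Entrant chooses E2. Subgame-perfect outcome: (Soft, E2) with payoffs (4, 9).
Under simultaneous play:
Incumbent's best replies: E1→Aggressive; E2→Soft; E3→Soft; E4→Moderate.
Entrant's best replies: Soft→E4; Moderate→E1; Aggressive→E1.
Only (Aggressive, E1) has each player best-responding; Nash payoffs (12, 6).
Entrant's commitment gain: 9 − 6 = 3.

3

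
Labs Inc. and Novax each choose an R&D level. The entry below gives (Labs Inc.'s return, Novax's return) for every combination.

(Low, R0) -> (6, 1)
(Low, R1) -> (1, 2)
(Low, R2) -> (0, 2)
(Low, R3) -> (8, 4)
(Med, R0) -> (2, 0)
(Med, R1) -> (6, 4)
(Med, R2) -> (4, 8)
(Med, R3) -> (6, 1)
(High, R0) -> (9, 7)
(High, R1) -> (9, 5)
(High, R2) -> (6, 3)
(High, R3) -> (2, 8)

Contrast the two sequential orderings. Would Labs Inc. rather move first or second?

second

If Labs Inc. leads: Novax's best replies are Low→R3, Med→R2, High→R3; Labs Inc.'s induced payoffs 8, 4, 2; outcome (Low, R3), payoffs (8, 4).
If Novax leads: Labs Inc.'s best replies are R0→High, R1→High, R2→High, R3→Low; Novax's induced payoffs 7, 5, 3, 4; outcome (High, R0), payoffs (9, 7).
Labs Inc. gets 8 moving first and 9 moving second, so Labs Inc. prefers to move second.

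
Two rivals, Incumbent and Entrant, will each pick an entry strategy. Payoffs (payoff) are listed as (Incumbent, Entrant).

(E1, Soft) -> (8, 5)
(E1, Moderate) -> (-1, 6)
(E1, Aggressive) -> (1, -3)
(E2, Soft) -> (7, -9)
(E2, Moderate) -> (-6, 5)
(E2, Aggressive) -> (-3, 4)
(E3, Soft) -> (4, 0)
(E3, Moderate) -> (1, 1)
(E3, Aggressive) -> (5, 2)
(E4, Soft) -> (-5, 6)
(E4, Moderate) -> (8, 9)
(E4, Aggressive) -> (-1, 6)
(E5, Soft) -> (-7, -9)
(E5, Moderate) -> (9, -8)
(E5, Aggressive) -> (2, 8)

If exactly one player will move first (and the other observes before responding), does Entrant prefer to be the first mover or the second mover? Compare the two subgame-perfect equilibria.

second

If Incumbent leads: Entrant's best replies are E1→Moderate, E2→Moderate, E3→Aggressive, E4→Moderate, E5→Aggressive; Incumbent's induced payoffs -1, -6, 5, 8, 2; outcome (E4, Moderate), payoffs (8, 9).
If Entrant leads: Incumbent's best replies are Soft→E1, Moderate→E5, Aggressive→E3; Entrant's induced payoffs 5, -8, 2; outcome (E1, Soft), payoffs (8, 5).
Entrant gets 5 moving first and 9 moving second, so Entrant prefers to move second.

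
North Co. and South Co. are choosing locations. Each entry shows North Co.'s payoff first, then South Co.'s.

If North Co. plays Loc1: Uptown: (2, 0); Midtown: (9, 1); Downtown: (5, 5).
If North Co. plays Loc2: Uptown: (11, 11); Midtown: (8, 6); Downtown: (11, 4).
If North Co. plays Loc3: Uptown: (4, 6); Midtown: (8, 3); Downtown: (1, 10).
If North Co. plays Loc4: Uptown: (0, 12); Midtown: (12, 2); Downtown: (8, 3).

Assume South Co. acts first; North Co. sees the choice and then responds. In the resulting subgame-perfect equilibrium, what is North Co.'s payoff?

Backward induction with South Co. moving first.
- Uptown → North Co. plays Loc2 (best of 2, 11, 4, 0); South Co. gets 11.
- Midtown → North Co. plays Loc4 (best of 9, 8, 8, 12); South Co. gets 2.
- Downtown → North Co. plays Loc2 (best of 5, 11, 1, 8); South Co. gets 4.
South Co.'s induced payoffs are 11, 2, 4, so South Co. commits to Uptown. Subgame-perfect outcome: (Loc2, Uptown) with payoffs (11, 11).

11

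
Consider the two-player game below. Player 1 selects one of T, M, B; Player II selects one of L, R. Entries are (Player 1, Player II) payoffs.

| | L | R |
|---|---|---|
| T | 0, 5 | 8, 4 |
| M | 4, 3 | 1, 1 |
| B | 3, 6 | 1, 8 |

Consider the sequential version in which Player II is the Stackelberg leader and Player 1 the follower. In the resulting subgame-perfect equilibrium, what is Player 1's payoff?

8

Backward induction with Player II moving first.
- L: Player 1 compares 0, 4, 3 and picks M; Player II would get 3.
- R: Player 1 compares 8, 1, 1 and picks T; Player II would get 4.
Maximizing over 3, 4, Player II chooses R. Subgame-perfect outcome: (T, R) with payoffs (8, 4).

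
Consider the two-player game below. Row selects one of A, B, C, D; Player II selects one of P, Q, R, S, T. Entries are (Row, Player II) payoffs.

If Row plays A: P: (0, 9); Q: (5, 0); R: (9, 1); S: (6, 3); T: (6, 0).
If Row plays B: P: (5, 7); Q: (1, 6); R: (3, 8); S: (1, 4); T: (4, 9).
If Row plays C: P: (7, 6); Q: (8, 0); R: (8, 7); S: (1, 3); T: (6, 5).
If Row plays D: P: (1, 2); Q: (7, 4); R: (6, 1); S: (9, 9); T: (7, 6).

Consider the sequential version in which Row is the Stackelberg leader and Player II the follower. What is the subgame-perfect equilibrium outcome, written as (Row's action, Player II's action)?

Player II best-responds to each possible Row move:
- A: BR = P, leader payoff 0.
- B: BR = T, leader payoff 4.
- C: BR = R, leader payoff 8.
- D: BR = S, leader payoff 9.
Among 0, 4, 8, 9, the best is 9 at D. Subgame-perfect outcome: (D, S) with payoffs (9, 9).

(D, S)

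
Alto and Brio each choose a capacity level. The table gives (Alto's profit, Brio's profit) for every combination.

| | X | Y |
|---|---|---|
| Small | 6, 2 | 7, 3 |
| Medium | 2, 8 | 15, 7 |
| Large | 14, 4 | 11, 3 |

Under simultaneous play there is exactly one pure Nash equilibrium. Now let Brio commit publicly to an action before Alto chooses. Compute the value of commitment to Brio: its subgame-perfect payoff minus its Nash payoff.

Backward induction with Brio moving first.
- X: Alto compares 6, 2, 14 and picks Large; Brio would get 4.
- Y: Alto compares 7, 15, 11 and picks Medium; Brio would get 7.
Among 4, 7, the best is 7 at Y. Subgame-perfect outcome: (Medium, Y) with payoffs (15, 7).
Under simultaneous play:
Alto's best replies: X→Large; Y→Medium.
Brio's best replies: Small→Y; Medium→X; Large→X.
Only (Large, X) has each player best-responding; Nash payoffs (14, 4).
Brio's commitment gain: 7 − 4 = 3.

3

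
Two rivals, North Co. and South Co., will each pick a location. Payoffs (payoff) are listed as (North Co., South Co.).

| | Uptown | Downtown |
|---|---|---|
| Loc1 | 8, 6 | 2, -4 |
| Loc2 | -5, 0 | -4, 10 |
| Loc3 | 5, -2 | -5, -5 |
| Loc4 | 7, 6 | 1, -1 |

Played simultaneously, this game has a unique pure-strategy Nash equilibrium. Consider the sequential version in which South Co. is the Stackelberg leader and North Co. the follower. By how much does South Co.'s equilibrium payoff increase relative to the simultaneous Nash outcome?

North Co. best-responds to each possible South Co. move:
- Uptown: BR = Loc1, leader payoff 6.
- Downtown: BR = Loc1, leader payoff -4.
South Co.'s induced payoffs are 6, -4, so South Co. commits to Uptown. Subgame-perfect outcome: (Loc1, Uptown) with payoffs (8, 6).
Now find the simultaneous Nash equilibrium.
North Co.'s best replies: Uptown→Loc1; Downtown→Loc1.
South Co.'s best replies: Loc1→Uptown; Loc2→Downtown; Loc3→Uptown; Loc4→Uptown.
The unique mutual best reply is (Loc1, Uptown), giving (8, 6).
South Co.'s commitment gain: 6 − 6 = 0.

0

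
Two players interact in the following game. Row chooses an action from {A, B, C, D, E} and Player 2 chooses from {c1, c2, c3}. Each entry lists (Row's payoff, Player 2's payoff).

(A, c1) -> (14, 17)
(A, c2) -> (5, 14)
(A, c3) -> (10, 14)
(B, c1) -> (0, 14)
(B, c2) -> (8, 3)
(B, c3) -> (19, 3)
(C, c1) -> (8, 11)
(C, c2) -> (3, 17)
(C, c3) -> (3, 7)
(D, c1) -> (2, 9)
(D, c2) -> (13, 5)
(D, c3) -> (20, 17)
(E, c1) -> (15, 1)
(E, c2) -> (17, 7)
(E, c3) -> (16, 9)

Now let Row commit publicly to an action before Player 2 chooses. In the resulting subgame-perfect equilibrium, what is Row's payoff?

20

Solve by backward induction (Row leads).
- A → Player 2 plays c1 (best of 17, 14, 14); Row gets 14.
- B → Player 2 plays c1 (best of 14, 3, 3); Row gets 0.
- C → Player 2 plays c2 (best of 11, 17, 7); Row gets 3.
- D → Player 2 plays c3 (best of 9, 5, 17); Row gets 20.
- E → Player 2 plays c3 (best of 1, 7, 9); Row gets 16.
Among 14, 0, 3, 20, 16, the best is 20 at D. Subgame-perfect outcome: (D, c3) with payoffs (20, 17).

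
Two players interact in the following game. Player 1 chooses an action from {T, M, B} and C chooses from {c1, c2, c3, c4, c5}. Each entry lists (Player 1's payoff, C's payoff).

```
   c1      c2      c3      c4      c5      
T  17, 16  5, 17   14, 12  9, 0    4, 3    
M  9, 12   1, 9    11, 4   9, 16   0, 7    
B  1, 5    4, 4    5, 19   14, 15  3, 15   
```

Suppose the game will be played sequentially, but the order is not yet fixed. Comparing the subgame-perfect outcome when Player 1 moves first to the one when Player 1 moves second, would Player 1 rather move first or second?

If Player 1 leads: C's best replies are T→c2, M→c4, B→c3; Player 1's induced payoffs 5, 9, 5; outcome (M, c4), payoffs (9, 16).
If C leads: Player 1's best replies are c1→T, c2→T, c3→T, c4→B, c5→T; C's induced payoffs 16, 17, 12, 15, 3; outcome (T, c2), payoffs (5, 17).
Player 1 gets 9 moving first and 5 moving second, so Player 1 prefers to move first.

first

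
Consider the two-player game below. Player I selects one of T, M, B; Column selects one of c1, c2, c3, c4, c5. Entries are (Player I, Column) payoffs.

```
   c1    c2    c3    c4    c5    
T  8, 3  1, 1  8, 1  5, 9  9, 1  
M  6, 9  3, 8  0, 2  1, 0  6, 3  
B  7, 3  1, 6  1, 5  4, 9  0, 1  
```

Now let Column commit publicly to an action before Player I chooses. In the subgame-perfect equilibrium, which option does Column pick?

c4

Backward induction with Column moving first.
- c1: BR = T, leader payoff 3.
- c2: BR = M, leader payoff 8.
- c3: BR = T, leader payoff 1.
- c4: BR = T, leader payoff 9.
- c5: BR = T, leader payoff 1.
Maximizing over 3, 8, 1, 9, 1, Column chooses c4. Subgame-perfect outcome: (T, c4) with payoffs (5, 9).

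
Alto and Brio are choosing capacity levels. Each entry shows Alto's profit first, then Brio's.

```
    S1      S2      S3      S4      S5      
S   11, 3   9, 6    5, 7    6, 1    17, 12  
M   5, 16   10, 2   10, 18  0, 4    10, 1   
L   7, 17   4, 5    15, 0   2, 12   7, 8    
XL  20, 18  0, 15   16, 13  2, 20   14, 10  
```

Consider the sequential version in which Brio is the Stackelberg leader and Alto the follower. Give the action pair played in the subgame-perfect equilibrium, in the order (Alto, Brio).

(XL, S1)

Work backward from Alto's decision.
- S1 → Alto plays XL (best of 11, 5, 7, 20); Brio gets 18.
- S2 → Alto plays M (best of 9, 10, 4, 0); Brio gets 2.
- S3 → Alto plays XL (best of 5, 10, 15, 16); Brio gets 13.
- S4 → Alto plays S (best of 6, 0, 2, 2); Brio gets 1.
- S5 → Alto plays S (best of 17, 10, 7, 14); Brio gets 12.
Brio's induced payoffs are 18, 2, 13, 1, 12, so Brio commits to S1. Subgame-perfect outcome: (XL, S1) with payoffs (20, 18).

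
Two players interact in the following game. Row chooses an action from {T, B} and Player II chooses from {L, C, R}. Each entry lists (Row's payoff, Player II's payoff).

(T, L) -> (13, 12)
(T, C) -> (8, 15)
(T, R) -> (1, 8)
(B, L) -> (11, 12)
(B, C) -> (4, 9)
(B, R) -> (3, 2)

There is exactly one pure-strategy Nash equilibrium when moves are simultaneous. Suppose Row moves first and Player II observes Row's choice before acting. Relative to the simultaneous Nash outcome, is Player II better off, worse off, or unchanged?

Backward induction with Row moving first.
- T → Player II plays C (best of 12, 15, 8); Row gets 8.
- B → Player II plays L (best of 12, 9, 2); Row gets 11.
Maximizing over 8, 11, Row chooses B. Subgame-perfect outcome: (B, L) with payoffs (11, 12).
Under simultaneous play:
Row's best replies: L→T; C→T; R→B.
Player II's best replies: T→C; B→L.
The unique mutual best reply is (T, C), giving (8, 15).
Player II earns 12 sequentially versus 15 at the Nash outcome: worse off.

worse off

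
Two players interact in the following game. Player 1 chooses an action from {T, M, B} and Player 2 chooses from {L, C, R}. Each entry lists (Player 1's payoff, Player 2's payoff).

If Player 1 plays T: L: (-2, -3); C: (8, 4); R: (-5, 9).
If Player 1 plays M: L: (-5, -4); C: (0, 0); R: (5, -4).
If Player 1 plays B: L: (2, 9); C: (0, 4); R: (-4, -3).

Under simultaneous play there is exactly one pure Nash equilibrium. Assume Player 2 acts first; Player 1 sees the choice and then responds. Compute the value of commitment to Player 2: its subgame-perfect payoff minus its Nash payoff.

0

Player 1 best-responds to each possible Player 2 move:
- L: BR = B, leader payoff 9.
- C: BR = T, leader payoff 4.
- R: BR = M, leader payoff -4.
Maximizing over 9, 4, -4, Player 2 chooses L. Subgame-perfect outcome: (B, L) with payoffs (2, 9).
For the simultaneous game, intersect best replies.
Player 1's best replies: L→B; C→T; R→M.
Player 2's best replies: T→R; M→C; B→L.
The unique mutual best reply is (B, L), giving (2, 9).
Player 2's commitment gain: 9 − 9 = 0.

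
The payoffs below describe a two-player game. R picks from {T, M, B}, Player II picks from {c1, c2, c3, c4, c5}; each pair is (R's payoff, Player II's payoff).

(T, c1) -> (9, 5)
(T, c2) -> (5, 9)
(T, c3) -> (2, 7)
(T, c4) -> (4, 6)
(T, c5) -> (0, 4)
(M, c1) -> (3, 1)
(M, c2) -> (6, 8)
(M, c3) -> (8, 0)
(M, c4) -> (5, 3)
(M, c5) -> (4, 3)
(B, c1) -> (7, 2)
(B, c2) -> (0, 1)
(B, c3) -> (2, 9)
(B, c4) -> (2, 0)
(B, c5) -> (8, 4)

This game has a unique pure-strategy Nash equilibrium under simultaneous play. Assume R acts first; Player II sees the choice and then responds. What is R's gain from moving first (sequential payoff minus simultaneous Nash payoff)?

0

Solve by backward induction (R leads).
- T: BR = c2, leader payoff 5.
- M: BR = c2, leader payoff 6.
- B: BR = c3, leader payoff 2.
R's induced payoffs are 5, 6, 2, so R commits to M. Subgame-perfect outcome: (M, c2) with payoffs (6, 8).
Now find the simultaneous Nash equilibrium.
R's best replies: c1→T; c2→M; c3→M; c4→M; c5→B.
Player II's best replies: T→c2; M→c2; B→c3.
Only (M, c2) has each player best-responding; Nash payoffs (6, 8).
R's commitment gain: 6 − 6 = 0.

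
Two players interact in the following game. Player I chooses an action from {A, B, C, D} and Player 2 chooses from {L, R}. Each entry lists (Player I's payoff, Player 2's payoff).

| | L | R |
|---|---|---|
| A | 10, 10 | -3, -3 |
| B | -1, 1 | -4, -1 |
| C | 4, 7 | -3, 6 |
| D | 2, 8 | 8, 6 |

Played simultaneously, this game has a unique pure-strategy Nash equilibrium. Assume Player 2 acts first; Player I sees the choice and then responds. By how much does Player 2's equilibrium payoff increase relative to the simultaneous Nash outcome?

Solve by backward induction (Player 2 leads).
- L: BR = A, leader payoff 10.
- R: BR = D, leader payoff 6.
Among 10, 6, the best is 10 at L. Subgame-perfect outcome: (A, L) with payoffs (10, 10).
Now find the simultaneous Nash equilibrium.
Player I's best replies: L→A; R→D.
Player 2's best replies: A→L; B→L; C→L; D→L.
Only (A, L) has each player best-responding; Nash payoffs (10, 10).
Player 2's commitment gain: 10 − 10 = 0.

0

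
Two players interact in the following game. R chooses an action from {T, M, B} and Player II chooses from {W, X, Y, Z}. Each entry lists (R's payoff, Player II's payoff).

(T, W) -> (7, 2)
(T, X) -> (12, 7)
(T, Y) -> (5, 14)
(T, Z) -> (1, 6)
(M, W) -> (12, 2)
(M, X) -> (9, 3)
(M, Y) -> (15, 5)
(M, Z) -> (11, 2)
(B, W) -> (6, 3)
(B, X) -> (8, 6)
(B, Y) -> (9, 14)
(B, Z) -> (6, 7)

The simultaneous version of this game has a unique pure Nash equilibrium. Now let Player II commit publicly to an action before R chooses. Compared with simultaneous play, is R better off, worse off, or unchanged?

R best-responds to each possible Player II move:
- W → R plays M (best of 7, 12, 6); Player II gets 2.
- X → R plays T (best of 12, 9, 8); Player II gets 7.
- Y → R plays M (best of 5, 15, 9); Player II gets 5.
- Z → R plays M (best of 1, 11, 6); Player II gets 2.
Player II's induced payoffs are 2, 7, 5, 2, so Player II commits to X. Subgame-perfect outcome: (T, X) with payoffs (12, 7).
Under simultaneous play:
R's best replies: W→M; X→T; Y→M; Z→M.
Player II's best replies: T→Y; M→Y; B→Y.
Only (M, Y) has each player best-responding; Nash payoffs (15, 5).
R earns 12 sequentially versus 15 at the Nash outcome: worse off.

worse off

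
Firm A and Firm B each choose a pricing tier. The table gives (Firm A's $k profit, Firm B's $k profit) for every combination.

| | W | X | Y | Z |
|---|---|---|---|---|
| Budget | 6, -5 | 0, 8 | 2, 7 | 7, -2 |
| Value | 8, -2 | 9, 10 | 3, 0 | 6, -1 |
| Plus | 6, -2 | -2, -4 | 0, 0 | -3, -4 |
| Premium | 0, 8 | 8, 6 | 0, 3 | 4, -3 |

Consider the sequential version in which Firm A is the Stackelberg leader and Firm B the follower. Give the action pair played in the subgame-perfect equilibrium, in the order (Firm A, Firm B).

(Value, X)

Backward induction with Firm A moving first.
- Budget: BR = X, leader payoff 0.
- Value: BR = X, leader payoff 9.
- Plus: BR = Y, leader payoff 0.
- Premium: BR = W, leader payoff 0.
Maximizing over 0, 9, 0, 0, Firm A chooses Value. Subgame-perfect outcome: (Value, X) with payoffs (9, 10).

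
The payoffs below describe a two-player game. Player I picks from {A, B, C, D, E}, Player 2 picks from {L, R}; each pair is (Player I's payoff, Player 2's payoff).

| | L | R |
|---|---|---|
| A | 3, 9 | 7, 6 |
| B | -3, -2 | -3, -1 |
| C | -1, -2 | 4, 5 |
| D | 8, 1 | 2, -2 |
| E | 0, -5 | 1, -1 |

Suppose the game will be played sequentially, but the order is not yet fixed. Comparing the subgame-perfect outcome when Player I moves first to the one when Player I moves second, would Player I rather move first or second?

first

If Player I leads: Player 2's best replies are A→L, B→R, C→R, D→L, E→R; Player I's induced payoffs 3, -3, 4, 8, 1; outcome (D, L), payoffs (8, 1).
If Player 2 leads: Player I's best replies are L→D, R→A; Player 2's induced payoffs 1, 6; outcome (A, R), payoffs (7, 6).
Player I gets 8 moving first and 7 moving second, so Player I prefers to move first.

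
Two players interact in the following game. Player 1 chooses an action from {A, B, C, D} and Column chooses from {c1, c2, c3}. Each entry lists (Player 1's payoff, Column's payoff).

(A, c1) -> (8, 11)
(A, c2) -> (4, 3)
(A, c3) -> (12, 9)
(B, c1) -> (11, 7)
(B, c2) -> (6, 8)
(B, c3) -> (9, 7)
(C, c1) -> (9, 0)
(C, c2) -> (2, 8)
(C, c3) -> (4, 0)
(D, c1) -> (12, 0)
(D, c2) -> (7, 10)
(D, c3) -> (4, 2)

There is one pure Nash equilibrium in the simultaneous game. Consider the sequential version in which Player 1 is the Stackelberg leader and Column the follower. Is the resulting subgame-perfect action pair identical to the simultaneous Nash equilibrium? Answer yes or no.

Work backward from Column's decision.
- A: Column compares 11, 3, 9 and picks c1; Player 1 would get 8.
- B: Column compares 7, 8, 7 and picks c2; Player 1 would get 6.
- C: Column compares 0, 8, 0 and picks c2; Player 1 would get 2.
- D: Column compares 0, 10, 2 and picks c2; Player 1 would get 7.
Player 1's induced payoffs are 8, 6, 2, 7, so Player 1 commits to A. Subgame-perfect outcome: (A, c1) with payoffs (8, 11).
Under simultaneous play:
Player 1's best replies: c1→D; c2→D; c3→A.
Column's best replies: A→c1; B→c2; C→c2; D→c2.
Only (D, c2) has each player best-responding; Nash payoffs (7, 10).
Sequential outcome (A, c1) differs from the Nash profile (D, c2).

no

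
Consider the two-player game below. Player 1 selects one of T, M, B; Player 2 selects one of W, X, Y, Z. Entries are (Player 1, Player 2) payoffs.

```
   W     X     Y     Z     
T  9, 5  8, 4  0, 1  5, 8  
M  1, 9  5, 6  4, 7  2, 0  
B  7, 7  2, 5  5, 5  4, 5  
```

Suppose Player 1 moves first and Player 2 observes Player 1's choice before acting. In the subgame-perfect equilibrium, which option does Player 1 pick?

B

Solve by backward induction (Player 1 leads).
- T → Player 2 plays Z (best of 5, 4, 1, 8); Player 1 gets 5.
- M → Player 2 plays W (best of 9, 6, 7, 0); Player 1 gets 1.
- B → Player 2 plays W (best of 7, 5, 5, 5); Player 1 gets 7.
Player 1's induced payoffs are 5, 1, 7, so Player 1 commits to B. Subgame-perfect outcome: (B, W) with payoffs (7, 7).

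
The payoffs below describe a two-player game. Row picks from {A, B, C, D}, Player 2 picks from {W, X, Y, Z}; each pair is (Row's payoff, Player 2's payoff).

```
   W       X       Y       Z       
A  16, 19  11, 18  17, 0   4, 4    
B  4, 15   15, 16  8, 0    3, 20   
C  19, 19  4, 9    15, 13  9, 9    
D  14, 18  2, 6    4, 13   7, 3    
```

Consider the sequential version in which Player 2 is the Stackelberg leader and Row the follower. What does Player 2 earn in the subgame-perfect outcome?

Backward induction with Player 2 moving first.
- W: BR = C, leader payoff 19.
- X: BR = B, leader payoff 16.
- Y: BR = A, leader payoff 0.
- Z: BR = C, leader payoff 9.
Player 2's induced payoffs are 19, 16, 0, 9, so Player 2 commits to W. Subgame-perfect outcome: (C, W) with payoffs (19, 19).

19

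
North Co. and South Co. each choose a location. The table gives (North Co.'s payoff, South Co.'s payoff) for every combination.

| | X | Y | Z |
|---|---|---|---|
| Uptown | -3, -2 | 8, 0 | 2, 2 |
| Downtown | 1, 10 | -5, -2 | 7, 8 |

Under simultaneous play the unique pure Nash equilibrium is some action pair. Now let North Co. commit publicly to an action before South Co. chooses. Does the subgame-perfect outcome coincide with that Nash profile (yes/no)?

South Co. best-responds to each possible North Co. move:
- Uptown: South Co. compares -2, 0, 2 and picks Z; North Co. would get 2.
- Downtown: South Co. compares 10, -2, 8 and picks X; North Co. would get 1.
Among 2, 1, the best is 2 at Uptown. Subgame-perfect outcome: (Uptown, Z) with payoffs (2, 2).
For the simultaneous game, intersect best replies.
North Co.'s best replies: X→Downtown; Y→Uptown; Z→Downtown.
South Co.'s best replies: Uptown→Z; Downtown→X.
Only (Downtown, X) has each player best-responding; Nash payoffs (1, 10).
Sequential outcome (Uptown, Z) differs from the Nash profile (Downtown, X).

no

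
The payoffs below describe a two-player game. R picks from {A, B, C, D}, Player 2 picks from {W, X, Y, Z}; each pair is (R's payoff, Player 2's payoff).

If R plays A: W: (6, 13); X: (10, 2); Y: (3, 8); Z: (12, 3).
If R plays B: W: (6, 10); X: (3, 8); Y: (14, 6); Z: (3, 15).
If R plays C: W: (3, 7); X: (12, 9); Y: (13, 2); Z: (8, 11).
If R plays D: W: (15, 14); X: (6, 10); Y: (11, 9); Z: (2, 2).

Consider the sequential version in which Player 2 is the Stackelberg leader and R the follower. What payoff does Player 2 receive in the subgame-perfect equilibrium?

Work backward from R's decision.
- W → R plays D (best of 6, 6, 3, 15); Player 2 gets 14.
- X → R plays C (best of 10, 3, 12, 6); Player 2 gets 9.
- Y → R plays B (best of 3, 14, 13, 11); Player 2 gets 6.
- Z → R plays A (best of 12, 3, 8, 2); Player 2 gets 3.
Among 14, 9, 6, 3, the best is 14 at W. Subgame-perfect outcome: (D, W) with payoffs (15, 14).

14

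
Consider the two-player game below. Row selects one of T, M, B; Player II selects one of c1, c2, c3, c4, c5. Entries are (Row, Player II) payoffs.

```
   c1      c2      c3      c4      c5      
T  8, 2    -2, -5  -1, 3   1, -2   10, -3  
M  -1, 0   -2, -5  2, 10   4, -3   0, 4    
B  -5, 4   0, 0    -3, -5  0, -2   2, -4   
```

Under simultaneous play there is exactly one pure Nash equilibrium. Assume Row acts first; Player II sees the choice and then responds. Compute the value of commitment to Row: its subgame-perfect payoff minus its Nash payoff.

0

Work backward from Player II's decision.
- T: BR = c3, leader payoff -1.
- M: BR = c3, leader payoff 2.
- B: BR = c1, leader payoff -5.
Row's induced payoffs are -1, 2, -5, so Row commits to M. Subgame-perfect outcome: (M, c3) with payoffs (2, 10).
Under simultaneous play:
Row's best replies: c1→T; c2→B; c3→M; c4→M; c5→T.
Player II's best replies: T→c3; M→c3; B→c1.
Only (M, c3) has each player best-responding; Nash payoffs (2, 10).
Row's commitment gain: 2 − 2 = 0.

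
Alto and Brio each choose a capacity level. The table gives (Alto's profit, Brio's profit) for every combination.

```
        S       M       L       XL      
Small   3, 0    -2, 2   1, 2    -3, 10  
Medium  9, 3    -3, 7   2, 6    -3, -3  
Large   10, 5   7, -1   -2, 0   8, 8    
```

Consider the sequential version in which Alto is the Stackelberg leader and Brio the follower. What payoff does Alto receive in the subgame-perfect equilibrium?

Work backward from Brio's decision.
- Small: BR = XL, leader payoff -3.
- Medium: BR = M, leader payoff -3.
- Large: BR = XL, leader payoff 8.
Maximizing over -3, -3, 8, Alto chooses Large. Subgame-perfect outcome: (Large, XL) with payoffs (8, 8).

8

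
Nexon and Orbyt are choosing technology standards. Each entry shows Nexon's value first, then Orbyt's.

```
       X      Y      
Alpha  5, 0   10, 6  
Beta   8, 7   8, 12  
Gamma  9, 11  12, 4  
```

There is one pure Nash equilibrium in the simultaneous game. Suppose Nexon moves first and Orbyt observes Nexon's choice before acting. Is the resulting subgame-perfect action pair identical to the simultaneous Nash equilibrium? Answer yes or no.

no

Work backward from Orbyt's decision.
- Alpha: BR = Y, leader payoff 10.
- Beta: BR = Y, leader payoff 8.
- Gamma: BR = X, leader payoff 9.
Among 10, 8, 9, the best is 10 at Alpha. Subgame-perfect outcome: (Alpha, Y) with payoffs (10, 6).
Under simultaneous play:
Nexon's best replies: X→Gamma; Y→Gamma.
Orbyt's best replies: Alpha→Y; Beta→Y; Gamma→X.
Only (Gamma, X) has each player best-responding; Nash payoffs (9, 11).
Sequential outcome (Alpha, Y) differs from the Nash profile (Gamma, X).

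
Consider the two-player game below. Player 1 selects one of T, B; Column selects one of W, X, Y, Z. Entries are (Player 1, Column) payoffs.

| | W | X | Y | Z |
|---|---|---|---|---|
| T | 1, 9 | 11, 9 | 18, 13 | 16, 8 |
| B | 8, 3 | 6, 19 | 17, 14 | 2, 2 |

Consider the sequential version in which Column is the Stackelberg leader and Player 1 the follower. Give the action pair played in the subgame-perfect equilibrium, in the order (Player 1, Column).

Backward induction with Column moving first.
- W: Player 1 compares 1, 8 and picks B; Column would get 3.
- X: Player 1 compares 11, 6 and picks T; Column would get 9.
- Y: Player 1 compares 18, 17 and picks T; Column would get 13.
- Z: Player 1 compares 16, 2 and picks T; Column would get 8.
Among 3, 9, 13, 8, the best is 13 at Y. Subgame-perfect outcome: (T, Y) with payoffs (18, 13).

(T, Y)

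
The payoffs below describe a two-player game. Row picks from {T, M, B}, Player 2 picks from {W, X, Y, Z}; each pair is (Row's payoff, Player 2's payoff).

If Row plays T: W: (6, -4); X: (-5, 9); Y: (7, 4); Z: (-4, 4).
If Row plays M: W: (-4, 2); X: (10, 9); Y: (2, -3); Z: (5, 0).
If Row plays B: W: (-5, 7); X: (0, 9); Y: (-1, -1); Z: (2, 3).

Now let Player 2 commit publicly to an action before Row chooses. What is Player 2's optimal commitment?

X

Work backward from Row's decision.
- W: BR = T, leader payoff -4.
- X: BR = M, leader payoff 9.
- Y: BR = T, leader payoff 4.
- Z: BR = M, leader payoff 0.
Among -4, 9, 4, 0, the best is 9 at X. Subgame-perfect outcome: (M, X) with payoffs (10, 9).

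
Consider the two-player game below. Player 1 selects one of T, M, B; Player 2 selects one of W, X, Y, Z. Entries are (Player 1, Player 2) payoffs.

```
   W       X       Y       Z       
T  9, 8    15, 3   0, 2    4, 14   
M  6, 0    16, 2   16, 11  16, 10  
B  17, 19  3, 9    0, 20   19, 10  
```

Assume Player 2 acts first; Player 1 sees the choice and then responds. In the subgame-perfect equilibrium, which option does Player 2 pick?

W

Work backward from Player 1's decision.
- W → Player 1 plays B (best of 9, 6, 17); Player 2 gets 19.
- X → Player 1 plays M (best of 15, 16, 3); Player 2 gets 2.
- Y → Player 1 plays M (best of 0, 16, 0); Player 2 gets 11.
- Z → Player 1 plays B (best of 4, 16, 19); Player 2 gets 10.
Player 2's induced payoffs are 19, 2, 11, 10, so Player 2 commits to W. Subgame-perfect outcome: (B, W) with payoffs (17, 19).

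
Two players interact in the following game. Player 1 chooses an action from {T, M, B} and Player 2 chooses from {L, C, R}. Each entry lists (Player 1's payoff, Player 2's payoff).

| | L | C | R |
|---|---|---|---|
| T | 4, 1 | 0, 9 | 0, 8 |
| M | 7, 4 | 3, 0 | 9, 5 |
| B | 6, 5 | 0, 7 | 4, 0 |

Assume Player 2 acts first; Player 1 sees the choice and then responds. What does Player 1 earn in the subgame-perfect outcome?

9

Work backward from Player 1's decision.
- L → Player 1 plays M (best of 4, 7, 6); Player 2 gets 4.
- C → Player 1 plays M (best of 0, 3, 0); Player 2 gets 0.
- R → Player 1 plays M (best of 0, 9, 4); Player 2 gets 5.
Player 2's induced payoffs are 4, 0, 5, so Player 2 commits to R. Subgame-perfect outcome: (M, R) with payoffs (9, 5).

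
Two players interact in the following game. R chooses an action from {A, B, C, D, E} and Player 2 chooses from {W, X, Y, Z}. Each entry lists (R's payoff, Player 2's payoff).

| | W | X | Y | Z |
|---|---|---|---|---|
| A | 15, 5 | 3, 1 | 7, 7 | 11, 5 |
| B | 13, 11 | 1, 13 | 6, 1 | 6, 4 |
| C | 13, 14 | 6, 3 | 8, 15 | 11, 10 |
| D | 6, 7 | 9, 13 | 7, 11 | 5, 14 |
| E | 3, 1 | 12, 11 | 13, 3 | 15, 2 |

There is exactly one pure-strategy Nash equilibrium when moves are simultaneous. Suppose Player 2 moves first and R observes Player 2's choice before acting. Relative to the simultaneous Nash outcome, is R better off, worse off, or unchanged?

unchanged

Work backward from R's decision.
- W → R plays A (best of 15, 13, 13, 6, 3); Player 2 gets 5.
- X → R plays E (best of 3, 1, 6, 9, 12); Player 2 gets 11.
- Y → R plays E (best of 7, 6, 8, 7, 13); Player 2 gets 3.
- Z → R plays E (best of 11, 6, 11, 5, 15); Player 2 gets 2.
Player 2's induced payoffs are 5, 11, 3, 2, so Player 2 commits to X. Subgame-perfect outcome: (E, X) with payoffs (12, 11).
Under simultaneous play:
R's best replies: W→A; X→E; Y→E; Z→E.
Player 2's best replies: A→Y; B→X; C→Y; D→Z; E→X.
The unique mutual best reply is (E, X), giving (12, 11).
R earns 12 sequentially versus 12 at the Nash outcome: unchanged.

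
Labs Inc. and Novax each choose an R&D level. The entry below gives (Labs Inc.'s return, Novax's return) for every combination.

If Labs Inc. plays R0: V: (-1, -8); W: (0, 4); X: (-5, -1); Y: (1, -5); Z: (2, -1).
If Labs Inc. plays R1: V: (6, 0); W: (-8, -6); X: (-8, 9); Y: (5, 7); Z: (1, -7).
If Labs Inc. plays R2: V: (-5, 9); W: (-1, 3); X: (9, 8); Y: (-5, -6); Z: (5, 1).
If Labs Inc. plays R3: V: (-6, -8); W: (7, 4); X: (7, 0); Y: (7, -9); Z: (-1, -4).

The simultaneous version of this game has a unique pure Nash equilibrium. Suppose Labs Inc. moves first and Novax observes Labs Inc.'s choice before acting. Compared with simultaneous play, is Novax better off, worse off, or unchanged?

Novax best-responds to each possible Labs Inc. move:
- R0: BR = W, leader payoff 0.
- R1: BR = X, leader payoff -8.
- R2: BR = V, leader payoff -5.
- R3: BR = W, leader payoff 7.
Among 0, -8, -5, 7, the best is 7 at R3. Subgame-perfect outcome: (R3, W) with payoffs (7, 4).
Now find the simultaneous Nash equilibrium.
Labs Inc.'s best replies: V→R1; W→R3; X→R2; Y→R3; Z→R2.
Novax's best replies: R0→W; R1→X; R2→V; R3→W.
Only (R3, W) has each player best-responding; Nash payoffs (7, 4).
Novax earns 4 sequentially versus 4 at the Nash outcome: unchanged.

unchanged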